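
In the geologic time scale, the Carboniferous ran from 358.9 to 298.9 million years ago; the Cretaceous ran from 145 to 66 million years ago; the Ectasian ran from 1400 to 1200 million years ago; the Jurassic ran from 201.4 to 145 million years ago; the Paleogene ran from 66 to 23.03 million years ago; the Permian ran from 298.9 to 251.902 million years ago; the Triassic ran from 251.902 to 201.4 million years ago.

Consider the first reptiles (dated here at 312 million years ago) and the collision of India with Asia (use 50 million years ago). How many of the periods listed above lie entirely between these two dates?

4

312 Ma sits inside the Carboniferous (358.9–298.9) and 50 Ma inside the Paleogene (66–23.03); neither of those is wholly between the two dates.
The listed periods lying completely between them are Permian, Triassic, Jurassic, Cretaceous — 4 in all.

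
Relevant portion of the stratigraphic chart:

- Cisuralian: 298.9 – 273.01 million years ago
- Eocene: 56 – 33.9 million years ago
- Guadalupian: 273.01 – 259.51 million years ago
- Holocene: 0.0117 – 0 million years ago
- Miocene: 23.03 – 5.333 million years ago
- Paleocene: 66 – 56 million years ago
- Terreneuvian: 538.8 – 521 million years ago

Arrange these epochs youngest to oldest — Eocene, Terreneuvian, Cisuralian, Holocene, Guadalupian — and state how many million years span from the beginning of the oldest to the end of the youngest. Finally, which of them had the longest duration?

Start ages (Ma): Terreneuvian 538.8, Cisuralian 298.9, Guadalupian 273.01, Eocene 56, Holocene 0.0117.
Ordered youngest to oldest: Holocene, Eocene, Guadalupian, Cisuralian, Terreneuvian.
Span = 538.8 − 0 = 538.8 Myr.
Durations: Terreneuvian 17.8, Guadalupian 13.5, Holocene 0.0117, Cisuralian 25.89, Eocene 22.1 → longest is Cisuralian (25.89 Myr).

Holocene → Eocene → Guadalupian → Cisuralian → Terreneuvian; total span 538.8 Myr; longest is Cisuralian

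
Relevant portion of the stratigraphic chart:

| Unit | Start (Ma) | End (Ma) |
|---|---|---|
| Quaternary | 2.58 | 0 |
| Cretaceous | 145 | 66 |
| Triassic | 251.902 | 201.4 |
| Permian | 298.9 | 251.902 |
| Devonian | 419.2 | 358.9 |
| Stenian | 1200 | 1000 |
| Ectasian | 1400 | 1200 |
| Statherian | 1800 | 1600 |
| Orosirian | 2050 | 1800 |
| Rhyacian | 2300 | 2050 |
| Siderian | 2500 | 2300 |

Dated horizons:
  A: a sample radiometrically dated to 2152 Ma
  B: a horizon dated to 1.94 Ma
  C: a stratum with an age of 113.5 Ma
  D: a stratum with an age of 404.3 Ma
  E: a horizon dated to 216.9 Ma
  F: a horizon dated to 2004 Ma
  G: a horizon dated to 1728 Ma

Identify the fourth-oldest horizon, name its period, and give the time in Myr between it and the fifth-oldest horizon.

Sorted oldest-first by Ma: A (2152), F (2004), G (1728), D (404.3), E (216.9), C (113.5), B (1.94).
The fourth oldest is D at 404.3 Ma, which lies in 419.2–358.9 Ma: the Devonian.
The fifth oldest is E at 216.9 Ma; separation = |404.3 − 216.9| = 187.4 Myr.

D, in the Devonian; 187.4 million years to E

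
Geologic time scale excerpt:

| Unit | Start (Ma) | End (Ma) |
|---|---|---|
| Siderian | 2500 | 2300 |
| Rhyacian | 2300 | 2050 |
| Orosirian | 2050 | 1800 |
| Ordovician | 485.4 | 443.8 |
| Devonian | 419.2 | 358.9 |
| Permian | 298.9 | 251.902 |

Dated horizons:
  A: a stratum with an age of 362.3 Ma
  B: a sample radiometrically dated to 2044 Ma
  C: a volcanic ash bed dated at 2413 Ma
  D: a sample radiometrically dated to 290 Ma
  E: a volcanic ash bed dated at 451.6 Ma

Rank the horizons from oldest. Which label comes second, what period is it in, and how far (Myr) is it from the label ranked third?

B, in the Orosirian; 1592.4 million years to E

Larger Ma means older, so oldest first: C 2413 > B 2044 > E 451.6 > A 362.3 > D 290.
Counting 2 along gives B (2044 Ma); the excerpt puts that inside the Orosirian, 2050–1800 Ma.
Next in line is E (451.6 Ma), and 2044 − 451.6 = 1592.4 Myr.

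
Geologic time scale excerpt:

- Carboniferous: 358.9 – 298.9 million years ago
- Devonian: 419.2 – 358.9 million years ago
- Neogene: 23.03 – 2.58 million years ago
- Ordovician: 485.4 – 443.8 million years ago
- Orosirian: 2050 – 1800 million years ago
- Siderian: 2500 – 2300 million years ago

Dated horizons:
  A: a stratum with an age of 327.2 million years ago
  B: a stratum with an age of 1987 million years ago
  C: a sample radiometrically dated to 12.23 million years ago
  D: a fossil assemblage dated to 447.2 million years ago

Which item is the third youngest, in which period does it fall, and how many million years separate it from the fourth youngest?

D, in the Ordovician; 1539.8 million years to B

Smaller Ma means younger, so youngest first: C 12.23 < A 327.2 < D 447.2 < B 1987.
Counting 3 along gives D (447.2 Ma); the excerpt puts that inside the Ordovician, 485.4–443.8 Ma.
Next in line is B (1987 Ma), and 1987 − 447.2 = 1539.8 Myr.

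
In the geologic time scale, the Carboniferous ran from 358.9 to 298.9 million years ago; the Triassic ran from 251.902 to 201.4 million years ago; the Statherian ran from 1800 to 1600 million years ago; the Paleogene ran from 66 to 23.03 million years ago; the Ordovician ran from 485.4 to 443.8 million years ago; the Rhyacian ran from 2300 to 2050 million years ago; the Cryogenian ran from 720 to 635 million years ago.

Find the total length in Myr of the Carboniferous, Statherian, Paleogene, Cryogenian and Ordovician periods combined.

Duration is start − end for each: (358.9 − 298.9) + (1800 − 1600) + (66 − 23.03) + (720 − 635) + (485.4 − 443.8).
That is 60 + 200 + 42.97 + 85 + 41.6, which totals 429.57 million years.

429.57 million years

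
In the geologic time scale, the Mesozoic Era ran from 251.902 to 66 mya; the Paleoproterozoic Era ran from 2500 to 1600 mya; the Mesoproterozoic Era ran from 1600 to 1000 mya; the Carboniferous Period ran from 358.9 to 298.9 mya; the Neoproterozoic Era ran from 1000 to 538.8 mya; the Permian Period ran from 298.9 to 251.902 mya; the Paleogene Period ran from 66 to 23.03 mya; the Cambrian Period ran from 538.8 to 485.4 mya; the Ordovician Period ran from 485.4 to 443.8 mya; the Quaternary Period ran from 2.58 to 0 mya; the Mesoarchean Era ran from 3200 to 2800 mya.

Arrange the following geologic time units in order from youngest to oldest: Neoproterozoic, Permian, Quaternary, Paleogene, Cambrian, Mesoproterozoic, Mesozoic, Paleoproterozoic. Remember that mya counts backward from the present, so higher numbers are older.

Quaternary → Paleogene → Mesozoic → Permian → Cambrian → Neoproterozoic → Mesoproterozoic → Paleoproterozoic

The oldest of these is Paleoproterozoic (starts 2500 Ma) and the youngest is Quaternary (ends 0 Ma).
In between, by decreasing start age: Mesoproterozoic (1600), Neoproterozoic (1000), Cambrian (538.8), Permian (298.9), Mesozoic (251.902), Paleogene (66).
Listing youngest first means reversing that sequence.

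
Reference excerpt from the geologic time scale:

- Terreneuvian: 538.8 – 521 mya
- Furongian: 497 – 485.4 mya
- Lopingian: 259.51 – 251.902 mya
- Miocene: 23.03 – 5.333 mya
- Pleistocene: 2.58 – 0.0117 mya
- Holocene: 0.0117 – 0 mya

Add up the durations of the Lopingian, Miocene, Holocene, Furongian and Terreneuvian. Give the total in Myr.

54.7167 million years

Each duration: Lopingian = 7.608; Miocene = 17.697; Holocene = 0.0117; Furongian = 11.6; Terreneuvian = 17.8.
Sum: 7.608 + 17.697 + 0.0117 + 11.6 + 17.8 = 54.7167 Myr.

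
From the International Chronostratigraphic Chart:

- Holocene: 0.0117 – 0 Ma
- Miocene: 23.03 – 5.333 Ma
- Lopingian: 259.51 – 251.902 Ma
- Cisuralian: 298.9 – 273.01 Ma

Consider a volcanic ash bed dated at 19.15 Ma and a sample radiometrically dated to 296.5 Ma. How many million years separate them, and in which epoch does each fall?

Elapsed time: 296.5 − 19.15 = 277.35 Myr.
19.15 Ma lies within 23.03–5.333 Ma: Miocene.
296.5 Ma lies within 298.9–273.01 Ma: Cisuralian.

277.35 million years apart; the first in the Miocene, the second in the Cisuralian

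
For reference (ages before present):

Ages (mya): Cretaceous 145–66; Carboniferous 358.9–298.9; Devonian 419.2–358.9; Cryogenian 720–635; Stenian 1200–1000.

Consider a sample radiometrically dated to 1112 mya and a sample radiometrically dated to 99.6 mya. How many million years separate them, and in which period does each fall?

Elapsed time: 1112 − 99.6 = 1012.4 Myr.
1112 Ma lies within 1200–1000 Ma: Stenian.
99.6 Ma lies within 145–66 Ma: Cretaceous.

1012.4 million years apart; the first in the Stenian, the second in the Cretaceous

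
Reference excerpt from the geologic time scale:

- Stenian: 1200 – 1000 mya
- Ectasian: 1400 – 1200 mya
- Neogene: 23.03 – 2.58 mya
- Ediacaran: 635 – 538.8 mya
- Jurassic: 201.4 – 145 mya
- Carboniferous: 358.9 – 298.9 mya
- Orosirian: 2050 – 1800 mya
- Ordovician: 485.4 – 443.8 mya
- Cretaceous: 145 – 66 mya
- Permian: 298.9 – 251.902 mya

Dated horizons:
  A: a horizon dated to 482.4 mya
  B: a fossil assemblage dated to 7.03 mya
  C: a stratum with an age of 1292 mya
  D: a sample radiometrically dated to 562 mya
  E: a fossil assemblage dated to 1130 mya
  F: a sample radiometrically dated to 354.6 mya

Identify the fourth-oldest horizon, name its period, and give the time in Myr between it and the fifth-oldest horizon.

Larger Ma means older, so oldest first: C 1292 > E 1130 > D 562 > A 482.4 > F 354.6 > B 7.03.
Counting 4 along gives A (482.4 Ma); the excerpt puts that inside the Ordovician, 485.4–443.8 Ma.
Next in line is F (354.6 Ma), and 482.4 − 354.6 = 127.8 Myr.

A, in the Ordovician; 127.8 million years to F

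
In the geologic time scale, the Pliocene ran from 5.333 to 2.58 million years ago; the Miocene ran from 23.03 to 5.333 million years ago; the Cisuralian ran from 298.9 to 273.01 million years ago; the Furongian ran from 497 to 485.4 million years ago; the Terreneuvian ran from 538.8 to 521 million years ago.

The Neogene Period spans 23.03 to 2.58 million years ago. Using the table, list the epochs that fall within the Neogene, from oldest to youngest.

Epochs with both bounds inside 23.03–2.58 Ma: Miocene (23.03–5.333), Pliocene (5.333–2.58).

Miocene, Pliocene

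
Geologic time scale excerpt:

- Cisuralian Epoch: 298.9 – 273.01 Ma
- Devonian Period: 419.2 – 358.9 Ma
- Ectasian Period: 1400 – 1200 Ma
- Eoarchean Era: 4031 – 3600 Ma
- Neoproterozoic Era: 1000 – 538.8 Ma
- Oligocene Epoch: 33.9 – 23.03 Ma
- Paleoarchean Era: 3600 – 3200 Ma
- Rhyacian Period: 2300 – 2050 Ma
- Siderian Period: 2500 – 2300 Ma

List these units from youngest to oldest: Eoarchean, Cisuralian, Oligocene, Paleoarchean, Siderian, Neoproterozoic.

Read off each span (Ma): Eoarchean 4031–3600; Cisuralian 298.9–273.01; Oligocene 33.9–23.03; Paleoarchean 3600–3200; Siderian 2500–2300; Neoproterozoic 1000–538.8.
Larger Ma is older, so oldest→youngest is Eoarchean, Paleoarchean, Siderian, Neoproterozoic, Cisuralian, Oligocene; reverse it for youngest→oldest.

Oligocene, Cisuralian, Neoproterozoic, Siderian, Paleoarchean, Eoarchean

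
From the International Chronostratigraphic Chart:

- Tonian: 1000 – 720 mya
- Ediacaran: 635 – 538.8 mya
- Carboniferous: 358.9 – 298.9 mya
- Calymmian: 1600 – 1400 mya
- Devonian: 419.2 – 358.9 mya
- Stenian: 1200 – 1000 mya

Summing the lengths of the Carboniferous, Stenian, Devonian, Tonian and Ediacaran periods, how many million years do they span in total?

696.5 million years

Each duration: Carboniferous = 60; Stenian = 200; Devonian = 60.3; Tonian = 280; Ediacaran = 96.2.
Sum: 60 + 200 + 60.3 + 280 + 96.2 = 696.5 Myr.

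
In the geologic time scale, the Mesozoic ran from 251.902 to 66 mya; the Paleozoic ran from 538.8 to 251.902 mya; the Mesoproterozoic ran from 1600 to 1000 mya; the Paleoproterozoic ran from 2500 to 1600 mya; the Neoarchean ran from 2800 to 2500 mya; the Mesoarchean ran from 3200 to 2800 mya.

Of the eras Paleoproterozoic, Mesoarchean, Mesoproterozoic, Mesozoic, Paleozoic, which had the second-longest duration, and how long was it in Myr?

Start − end for each: Paleoproterozoic 2500 − 1600 = 900; Mesoarchean 3200 − 2800 = 400; Mesoproterozoic 1600 − 1000 = 600; Mesozoic 251.902 − 66 = 185.902; Paleozoic 538.8 − 251.902 = 286.898.
Ranking these from longest: Paleoproterozoic > Mesoproterozoic > Mesoarchean > Paleozoic > Mesozoic.
Position 2 in that ranking is Mesoproterozoic, which lasted 600 Myr.

Mesoproterozoic, 600 million years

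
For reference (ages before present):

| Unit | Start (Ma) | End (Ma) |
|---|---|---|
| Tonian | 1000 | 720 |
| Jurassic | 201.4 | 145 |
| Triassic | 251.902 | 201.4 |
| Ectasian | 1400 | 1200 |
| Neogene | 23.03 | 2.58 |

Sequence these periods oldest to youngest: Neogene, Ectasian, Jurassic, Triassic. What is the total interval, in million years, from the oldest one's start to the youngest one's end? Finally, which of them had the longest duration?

Start ages (Ma): Ectasian 1400, Triassic 251.902, Jurassic 201.4, Neogene 23.03.
Ordered oldest to youngest: Ectasian, Triassic, Jurassic, Neogene.
Span = 1400 − 2.58 = 1397.42 Myr.
Durations: Neogene 20.45, Triassic 50.502, Jurassic 56.4, Ectasian 200 → longest is Ectasian (200 Myr).

Ectasian → Triassic → Jurassic → Neogene; total span 1397.42 Myr; longest is Ectasian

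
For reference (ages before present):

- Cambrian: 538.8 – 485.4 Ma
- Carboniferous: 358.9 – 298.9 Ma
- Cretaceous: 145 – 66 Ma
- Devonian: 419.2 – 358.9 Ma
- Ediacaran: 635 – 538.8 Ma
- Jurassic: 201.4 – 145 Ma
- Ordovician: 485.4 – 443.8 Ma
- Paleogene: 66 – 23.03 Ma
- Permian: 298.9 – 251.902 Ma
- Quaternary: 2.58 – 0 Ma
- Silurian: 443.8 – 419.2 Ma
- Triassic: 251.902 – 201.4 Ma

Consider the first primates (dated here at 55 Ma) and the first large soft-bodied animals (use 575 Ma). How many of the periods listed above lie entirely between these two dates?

9

The older date is 575 Ma and the younger is 55 Ma.
Periods with start < 575 and end > 55 Ma: Cambrian (538.8–485.4), Ordovician (485.4–443.8), Silurian (443.8–419.2), Devonian (419.2–358.9), Carboniferous (358.9–298.9), Permian (298.9–251.902), Triassic (251.902–201.4), Jurassic (201.4–145), Cretaceous (145–66).
That is 9 complete periods.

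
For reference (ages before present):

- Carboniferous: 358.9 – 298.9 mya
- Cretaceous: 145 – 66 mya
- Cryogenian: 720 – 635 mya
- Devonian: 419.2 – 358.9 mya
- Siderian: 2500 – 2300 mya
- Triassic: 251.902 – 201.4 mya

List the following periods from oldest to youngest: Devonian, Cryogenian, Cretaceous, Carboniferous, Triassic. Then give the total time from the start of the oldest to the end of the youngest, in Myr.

Start ages (Ma): Cryogenian 720, Devonian 419.2, Carboniferous 358.9, Triassic 251.902, Cretaceous 145.
Ordered oldest to youngest: Cryogenian, Devonian, Carboniferous, Triassic, Cretaceous.
Span = 720 − 66 = 654 Myr.

Cryogenian, Devonian, Carboniferous, Triassic, Cretaceous; total span 654 Myr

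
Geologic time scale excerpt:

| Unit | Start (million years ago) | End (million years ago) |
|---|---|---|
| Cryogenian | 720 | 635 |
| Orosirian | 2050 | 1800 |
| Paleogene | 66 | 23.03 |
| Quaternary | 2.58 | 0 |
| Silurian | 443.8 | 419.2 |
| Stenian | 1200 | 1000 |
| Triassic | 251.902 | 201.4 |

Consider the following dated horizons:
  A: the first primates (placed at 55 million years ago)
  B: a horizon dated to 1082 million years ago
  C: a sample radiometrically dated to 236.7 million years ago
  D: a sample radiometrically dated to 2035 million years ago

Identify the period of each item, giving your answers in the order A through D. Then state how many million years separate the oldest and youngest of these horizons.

Match each age against the start–end ranges in the excerpt: A = 55 Ma → Paleogene (66–23.03); B = 1082 Ma → Stenian (1200–1000); C = 236.7 Ma → Triassic (251.902–201.4); D = 2035 Ma → Orosirian (2050–1800).
The largest age is 2035 Ma and the smallest is 55 Ma; their difference is 1980 Myr.

A — Paleogene; B — Stenian; C — Triassic; D — Orosirian; span 1980 million years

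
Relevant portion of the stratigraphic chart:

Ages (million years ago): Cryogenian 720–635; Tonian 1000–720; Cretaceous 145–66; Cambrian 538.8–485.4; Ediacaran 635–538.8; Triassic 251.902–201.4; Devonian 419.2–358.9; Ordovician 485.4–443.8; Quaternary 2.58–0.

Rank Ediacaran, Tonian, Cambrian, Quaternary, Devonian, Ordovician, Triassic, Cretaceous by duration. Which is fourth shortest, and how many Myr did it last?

Cambrian, 53.4 million years

Start − end for each: Ediacaran 635 − 538.8 = 96.2; Tonian 1000 − 720 = 280; Cambrian 538.8 − 485.4 = 53.4; Quaternary 2.58 − 0 = 2.58; Devonian 419.2 − 358.9 = 60.3; Ordovician 485.4 − 443.8 = 41.6; Triassic 251.902 − 201.4 = 50.502; Cretaceous 145 − 66 = 79.
Ranking these from shortest: Quaternary < Ordovician < Triassic < Cambrian < Devonian < Cretaceous < Ediacaran < Tonian.
Position 4 in that ranking is Cambrian, which lasted 53.4 Myr.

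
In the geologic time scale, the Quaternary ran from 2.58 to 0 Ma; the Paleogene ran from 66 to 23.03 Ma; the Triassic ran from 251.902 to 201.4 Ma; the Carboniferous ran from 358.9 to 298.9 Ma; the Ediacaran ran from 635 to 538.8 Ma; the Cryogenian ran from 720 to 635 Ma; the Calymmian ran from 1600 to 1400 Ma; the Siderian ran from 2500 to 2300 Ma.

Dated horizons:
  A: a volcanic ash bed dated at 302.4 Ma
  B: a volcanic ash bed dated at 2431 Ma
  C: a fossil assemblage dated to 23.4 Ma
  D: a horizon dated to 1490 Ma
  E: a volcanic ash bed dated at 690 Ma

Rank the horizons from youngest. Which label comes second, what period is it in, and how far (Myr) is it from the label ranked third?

A, in the Carboniferous; 387.6 million years to E

Sorted youngest-first by Ma: C (23.4), A (302.4), E (690), D (1490), B (2431).
The second youngest is A at 302.4 Ma, which lies in 358.9–298.9 Ma: the Carboniferous.
The third youngest is E at 690 Ma; separation = |302.4 − 690| = 387.6 Myr.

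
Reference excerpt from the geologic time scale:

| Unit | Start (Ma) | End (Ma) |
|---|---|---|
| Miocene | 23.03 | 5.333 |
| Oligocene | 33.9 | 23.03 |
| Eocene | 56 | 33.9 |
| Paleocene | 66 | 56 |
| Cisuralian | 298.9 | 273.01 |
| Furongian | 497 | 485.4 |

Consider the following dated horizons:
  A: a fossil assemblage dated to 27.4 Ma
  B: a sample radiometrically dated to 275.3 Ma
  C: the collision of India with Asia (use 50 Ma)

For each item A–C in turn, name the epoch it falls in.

A: 27.4 Ma lies in 33.9–23.03 Ma, so Oligocene.
B: 275.3 Ma lies in 298.9–273.01 Ma, so Cisuralian.
C: 50 Ma lies in 56–33.9 Ma, so Eocene.

A — Oligocene; B — Cisuralian; C — Eocene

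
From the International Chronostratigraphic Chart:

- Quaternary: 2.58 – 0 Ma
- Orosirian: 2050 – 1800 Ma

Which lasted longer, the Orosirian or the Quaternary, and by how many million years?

Orosirian: 2050 − 1800 = 250 Myr.
Quaternary: 2.58 − 0 = 2.58 Myr.
Difference: 250 − 2.58 = 247.42 Myr, so the Orosirian was longer.

Orosirian, by 247.42 million years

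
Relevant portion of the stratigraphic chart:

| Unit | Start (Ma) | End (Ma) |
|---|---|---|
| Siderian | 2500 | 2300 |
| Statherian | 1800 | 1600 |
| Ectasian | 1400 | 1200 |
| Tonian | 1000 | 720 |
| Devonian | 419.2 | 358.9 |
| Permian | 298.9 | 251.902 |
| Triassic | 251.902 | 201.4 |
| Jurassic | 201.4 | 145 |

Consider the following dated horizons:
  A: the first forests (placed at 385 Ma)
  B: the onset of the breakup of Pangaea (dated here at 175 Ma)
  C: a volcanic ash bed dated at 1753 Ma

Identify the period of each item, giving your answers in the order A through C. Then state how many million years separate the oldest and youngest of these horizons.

A — Devonian; B — Jurassic; C — Statherian; span 1578 million years

Match each age against the start–end ranges in the excerpt: A = 385 Ma → Devonian (419.2–358.9); B = 175 Ma → Jurassic (201.4–145); C = 1753 Ma → Statherian (1800–1600).
The largest age is 1753 Ma and the smallest is 175 Ma; their difference is 1578 Myr.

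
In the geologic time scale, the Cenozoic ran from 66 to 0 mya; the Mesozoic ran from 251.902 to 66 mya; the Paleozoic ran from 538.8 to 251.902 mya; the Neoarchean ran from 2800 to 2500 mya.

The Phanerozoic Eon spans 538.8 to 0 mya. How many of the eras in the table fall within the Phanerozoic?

Eras inside 538.8–0 Ma: Paleozoic, Mesozoic, Cenozoic — 3 in total.

3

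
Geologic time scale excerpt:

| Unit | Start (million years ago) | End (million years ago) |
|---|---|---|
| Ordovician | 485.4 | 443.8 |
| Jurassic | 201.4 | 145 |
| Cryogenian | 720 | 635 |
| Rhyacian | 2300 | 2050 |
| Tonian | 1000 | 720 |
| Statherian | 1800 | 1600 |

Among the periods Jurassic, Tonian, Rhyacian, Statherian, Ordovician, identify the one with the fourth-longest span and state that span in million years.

Start − end for each: Jurassic 201.4 − 145 = 56.4; Tonian 1000 − 720 = 280; Rhyacian 2300 − 2050 = 250; Statherian 1800 − 1600 = 200; Ordovician 485.4 − 443.8 = 41.6.
Ranking these from longest: Tonian > Rhyacian > Statherian > Jurassic > Ordovician.
Position 4 in that ranking is Jurassic, which lasted 56.4 Myr.

Jurassic, 56.4 million years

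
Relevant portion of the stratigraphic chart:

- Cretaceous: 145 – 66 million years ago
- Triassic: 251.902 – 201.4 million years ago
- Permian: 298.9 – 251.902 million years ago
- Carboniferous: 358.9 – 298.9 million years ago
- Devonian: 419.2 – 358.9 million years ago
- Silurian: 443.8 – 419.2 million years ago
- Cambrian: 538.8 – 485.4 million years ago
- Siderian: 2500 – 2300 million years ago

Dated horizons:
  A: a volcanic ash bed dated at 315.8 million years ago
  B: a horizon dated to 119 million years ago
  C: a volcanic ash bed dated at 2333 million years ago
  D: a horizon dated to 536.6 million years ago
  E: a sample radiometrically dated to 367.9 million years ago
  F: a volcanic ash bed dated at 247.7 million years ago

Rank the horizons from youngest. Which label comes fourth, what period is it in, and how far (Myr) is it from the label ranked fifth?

E, in the Devonian; 168.7 million years to D

Sorted youngest-first by Ma: B (119), F (247.7), A (315.8), E (367.9), D (536.6), C (2333).
The fourth youngest is E at 367.9 Ma, which lies in 419.2–358.9 Ma: the Devonian.
The fifth youngest is D at 536.6 Ma; separation = |367.9 − 536.6| = 168.7 Myr.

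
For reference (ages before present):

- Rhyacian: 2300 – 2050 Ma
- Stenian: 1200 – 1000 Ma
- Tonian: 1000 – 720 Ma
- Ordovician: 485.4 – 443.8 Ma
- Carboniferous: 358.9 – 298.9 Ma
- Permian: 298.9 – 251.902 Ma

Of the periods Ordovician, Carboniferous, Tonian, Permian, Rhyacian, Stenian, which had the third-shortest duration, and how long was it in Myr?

Carboniferous, 60 million years

Start − end for each: Ordovician 485.4 − 443.8 = 41.6; Carboniferous 358.9 − 298.9 = 60; Tonian 1000 − 720 = 280; Permian 298.9 − 251.902 = 46.998; Rhyacian 2300 − 2050 = 250; Stenian 1200 − 1000 = 200.
Ranking these from shortest: Ordovician < Permian < Carboniferous < Stenian < Rhyacian < Tonian.
Position 3 in that ranking is Carboniferous, which lasted 60 Myr.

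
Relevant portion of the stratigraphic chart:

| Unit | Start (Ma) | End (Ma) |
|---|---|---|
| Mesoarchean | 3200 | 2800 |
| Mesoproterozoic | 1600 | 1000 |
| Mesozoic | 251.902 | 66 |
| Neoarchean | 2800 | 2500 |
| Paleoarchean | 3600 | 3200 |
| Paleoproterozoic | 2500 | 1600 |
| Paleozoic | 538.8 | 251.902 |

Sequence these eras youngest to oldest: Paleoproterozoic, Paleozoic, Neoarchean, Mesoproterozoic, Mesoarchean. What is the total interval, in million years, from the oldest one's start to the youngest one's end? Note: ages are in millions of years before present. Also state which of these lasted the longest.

Paleozoic → Mesoproterozoic → Paleoproterozoic → Neoarchean → Mesoarchean; total span 2948.098 Myr; longest is Paleoproterozoic

Start ages (Ma): Mesoarchean 3200, Neoarchean 2800, Paleoproterozoic 2500, Mesoproterozoic 1600, Paleozoic 538.8.
Ordered youngest to oldest: Paleozoic, Mesoproterozoic, Paleoproterozoic, Neoarchean, Mesoarchean.
Span = 3200 − 251.902 = 2948.098 Myr.
Durations: Mesoproterozoic 600, Paleozoic 286.898, Mesoarchean 400, Neoarchean 300, Paleoproterozoic 900 → longest is Paleoproterozoic (900 Myr).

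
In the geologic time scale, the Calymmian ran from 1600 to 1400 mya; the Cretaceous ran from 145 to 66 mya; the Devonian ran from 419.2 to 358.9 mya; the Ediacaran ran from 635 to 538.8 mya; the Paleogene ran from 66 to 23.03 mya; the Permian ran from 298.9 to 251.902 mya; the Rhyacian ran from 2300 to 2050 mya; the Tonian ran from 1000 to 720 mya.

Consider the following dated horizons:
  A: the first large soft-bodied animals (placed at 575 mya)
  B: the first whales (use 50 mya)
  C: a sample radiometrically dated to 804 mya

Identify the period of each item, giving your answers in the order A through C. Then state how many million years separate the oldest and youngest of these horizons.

A — Ediacaran; B — Paleogene; C — Tonian; span 754 million years

A: 575 Ma lies in 635–538.8 Ma, so Ediacaran.
B: 50 Ma lies in 66–23.03 Ma, so Paleogene.
C: 804 Ma lies in 1000–720 Ma, so Tonian.
Oldest = 804 Ma, youngest = 50 Ma → span 754 Myr.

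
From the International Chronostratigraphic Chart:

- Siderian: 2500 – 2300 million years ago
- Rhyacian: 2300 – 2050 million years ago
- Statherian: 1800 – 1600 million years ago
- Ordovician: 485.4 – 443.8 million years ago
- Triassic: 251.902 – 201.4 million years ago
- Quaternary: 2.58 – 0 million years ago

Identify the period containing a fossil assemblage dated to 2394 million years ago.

2394 Ma lies between 2500 and 2300 Ma, so it falls in the Siderian.

Siderian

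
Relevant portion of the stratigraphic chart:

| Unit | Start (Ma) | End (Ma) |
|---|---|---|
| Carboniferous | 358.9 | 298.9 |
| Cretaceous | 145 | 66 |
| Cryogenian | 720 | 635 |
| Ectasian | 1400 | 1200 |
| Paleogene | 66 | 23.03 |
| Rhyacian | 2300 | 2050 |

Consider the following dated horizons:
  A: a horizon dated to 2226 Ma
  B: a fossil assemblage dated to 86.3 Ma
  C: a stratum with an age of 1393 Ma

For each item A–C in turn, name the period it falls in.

A: 2226 Ma lies in 2300–2050 Ma, so Rhyacian.
B: 86.3 Ma lies in 145–66 Ma, so Cretaceous.
C: 1393 Ma lies in 1400–1200 Ma, so Ectasian.

A — Rhyacian; B — Cretaceous; C — Ectasian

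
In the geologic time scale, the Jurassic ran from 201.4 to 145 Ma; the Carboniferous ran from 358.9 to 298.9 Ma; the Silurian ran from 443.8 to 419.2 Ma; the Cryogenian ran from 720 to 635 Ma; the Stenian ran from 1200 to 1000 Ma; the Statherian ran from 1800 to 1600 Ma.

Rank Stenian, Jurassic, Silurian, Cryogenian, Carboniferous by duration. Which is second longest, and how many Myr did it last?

Start − end for each: Stenian 1200 − 1000 = 200; Jurassic 201.4 − 145 = 56.4; Silurian 443.8 − 419.2 = 24.6; Cryogenian 720 − 635 = 85; Carboniferous 358.9 − 298.9 = 60.
Ranking these from longest: Stenian > Cryogenian > Carboniferous > Jurassic > Silurian.
Position 2 in that ranking is Cryogenian, which lasted 85 Myr.

Cryogenian, 85 million years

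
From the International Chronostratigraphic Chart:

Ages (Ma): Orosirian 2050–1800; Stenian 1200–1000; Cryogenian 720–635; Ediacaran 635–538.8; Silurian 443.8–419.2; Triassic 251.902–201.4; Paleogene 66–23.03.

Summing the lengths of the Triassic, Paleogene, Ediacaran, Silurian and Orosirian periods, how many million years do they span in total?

Duration is start − end for each: (251.902 − 201.4) + (66 − 23.03) + (635 − 538.8) + (443.8 − 419.2) + (2050 − 1800).
That is 50.502 + 42.97 + 96.2 + 24.6 + 250, which totals 464.272 million years.

464.272 million years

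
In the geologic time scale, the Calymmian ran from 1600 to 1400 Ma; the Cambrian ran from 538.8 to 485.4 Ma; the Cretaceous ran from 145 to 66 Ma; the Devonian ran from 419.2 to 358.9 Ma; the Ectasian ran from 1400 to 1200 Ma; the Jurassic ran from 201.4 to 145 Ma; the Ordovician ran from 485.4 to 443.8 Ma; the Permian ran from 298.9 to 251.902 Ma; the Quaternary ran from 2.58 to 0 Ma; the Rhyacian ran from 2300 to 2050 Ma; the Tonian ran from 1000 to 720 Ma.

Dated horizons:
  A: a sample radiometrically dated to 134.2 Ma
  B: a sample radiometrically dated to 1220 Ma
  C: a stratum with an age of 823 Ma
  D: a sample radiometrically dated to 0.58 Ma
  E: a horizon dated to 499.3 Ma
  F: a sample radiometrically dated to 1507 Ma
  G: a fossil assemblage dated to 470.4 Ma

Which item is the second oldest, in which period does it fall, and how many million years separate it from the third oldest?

Larger Ma means older, so oldest first: F 1507 > B 1220 > C 823 > E 499.3 > G 470.4 > A 134.2 > D 0.58.
Counting 2 along gives B (1220 Ma); the excerpt puts that inside the Ectasian, 1400–1200 Ma.
Next in line is C (823 Ma), and 1220 − 823 = 397 Myr.

B, in the Ectasian; 397 million years to C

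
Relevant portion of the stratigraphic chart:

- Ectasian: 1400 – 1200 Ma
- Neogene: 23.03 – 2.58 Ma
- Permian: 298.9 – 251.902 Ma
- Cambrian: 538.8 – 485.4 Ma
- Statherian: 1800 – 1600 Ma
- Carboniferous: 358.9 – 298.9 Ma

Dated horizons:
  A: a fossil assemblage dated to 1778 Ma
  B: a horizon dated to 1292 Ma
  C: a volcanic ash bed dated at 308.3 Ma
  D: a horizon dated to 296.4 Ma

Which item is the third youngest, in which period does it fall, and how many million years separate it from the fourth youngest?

Sorted youngest-first by Ma: D (296.4), C (308.3), B (1292), A (1778).
The third youngest is B at 1292 Ma, which lies in 1400–1200 Ma: the Ectasian.
The fourth youngest is A at 1778 Ma; separation = |1292 − 1778| = 486 Myr.

B, in the Ectasian; 486 million years to A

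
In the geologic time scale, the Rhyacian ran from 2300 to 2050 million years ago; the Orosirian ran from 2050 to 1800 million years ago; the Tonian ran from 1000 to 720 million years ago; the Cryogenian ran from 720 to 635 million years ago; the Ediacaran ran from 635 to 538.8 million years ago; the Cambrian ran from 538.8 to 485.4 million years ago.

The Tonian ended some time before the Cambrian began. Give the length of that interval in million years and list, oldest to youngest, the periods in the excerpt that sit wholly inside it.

181.2 million years; Cryogenian, Ediacaran

The Tonian closes at 720 Ma and the Cambrian opens at 538.8 Ma, so the interval is 720 − 538.8 = 181.2 Myr.
A period fits inside if it starts at or after 720 Ma and ends at or before 538.8 Ma; oldest first that gives Cryogenian, Ediacaran.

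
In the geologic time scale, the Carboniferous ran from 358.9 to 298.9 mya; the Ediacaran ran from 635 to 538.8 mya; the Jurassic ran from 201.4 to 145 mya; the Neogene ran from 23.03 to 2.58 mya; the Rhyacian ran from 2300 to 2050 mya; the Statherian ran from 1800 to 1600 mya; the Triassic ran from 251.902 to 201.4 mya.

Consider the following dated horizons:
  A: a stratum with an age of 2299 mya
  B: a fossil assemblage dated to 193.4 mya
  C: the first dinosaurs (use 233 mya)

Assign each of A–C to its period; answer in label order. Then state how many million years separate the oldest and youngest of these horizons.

Match each age against the start–end ranges in the excerpt: A = 2299 Ma → Rhyacian (2300–2050); B = 193.4 Ma → Jurassic (201.4–145); C = 233 Ma → Triassic (251.902–201.4).
The largest age is 2299 Ma and the smallest is 193.4 Ma; their difference is 2105.6 Myr.

A — Rhyacian; B — Jurassic; C — Triassic; span 2105.6 million years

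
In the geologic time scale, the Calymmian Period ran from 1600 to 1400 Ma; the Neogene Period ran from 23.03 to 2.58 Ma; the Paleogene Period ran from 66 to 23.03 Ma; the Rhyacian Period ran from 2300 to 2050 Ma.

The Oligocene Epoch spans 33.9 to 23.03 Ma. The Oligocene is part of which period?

Paleogene

The Oligocene (33.9–23.03 Ma) lies entirely within 66–23.03 Ma, the Paleogene Period.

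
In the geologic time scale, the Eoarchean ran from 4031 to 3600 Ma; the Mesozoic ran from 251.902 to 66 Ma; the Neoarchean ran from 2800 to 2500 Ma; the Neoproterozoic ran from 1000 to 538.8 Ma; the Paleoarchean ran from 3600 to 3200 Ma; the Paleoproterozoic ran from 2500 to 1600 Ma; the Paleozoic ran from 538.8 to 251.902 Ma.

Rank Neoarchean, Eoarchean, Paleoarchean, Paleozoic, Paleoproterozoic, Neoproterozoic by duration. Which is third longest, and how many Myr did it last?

Durations: Neoarchean 300; Eoarchean 431; Paleoarchean 400; Paleozoic 286.898; Paleoproterozoic 900; Neoproterozoic 461.2 Myr.
Sorted longest-first: Paleoproterozoic (900), Neoproterozoic (461.2), Eoarchean (431), Paleoarchean (400), Neoarchean (300), Paleozoic (286.898).
The third longest is Eoarchean at 431 Myr.

Eoarchean, 431 million years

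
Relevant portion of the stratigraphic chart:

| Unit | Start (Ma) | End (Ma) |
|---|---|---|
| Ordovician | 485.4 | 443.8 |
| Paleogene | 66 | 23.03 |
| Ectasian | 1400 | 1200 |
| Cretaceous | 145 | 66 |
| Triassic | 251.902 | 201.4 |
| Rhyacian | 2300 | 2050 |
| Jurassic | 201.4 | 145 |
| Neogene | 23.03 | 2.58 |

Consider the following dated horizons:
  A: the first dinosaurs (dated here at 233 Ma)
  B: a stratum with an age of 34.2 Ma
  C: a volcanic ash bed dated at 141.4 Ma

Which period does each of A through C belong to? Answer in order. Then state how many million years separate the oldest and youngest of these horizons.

Match each age against the start–end ranges in the excerpt: A = 233 Ma → Triassic (251.902–201.4); B = 34.2 Ma → Paleogene (66–23.03); C = 141.4 Ma → Cretaceous (145–66).
The largest age is 233 Ma and the smallest is 34.2 Ma; their difference is 198.8 Myr.

A — Triassic; B — Paleogene; C — Cretaceous; span 198.8 million years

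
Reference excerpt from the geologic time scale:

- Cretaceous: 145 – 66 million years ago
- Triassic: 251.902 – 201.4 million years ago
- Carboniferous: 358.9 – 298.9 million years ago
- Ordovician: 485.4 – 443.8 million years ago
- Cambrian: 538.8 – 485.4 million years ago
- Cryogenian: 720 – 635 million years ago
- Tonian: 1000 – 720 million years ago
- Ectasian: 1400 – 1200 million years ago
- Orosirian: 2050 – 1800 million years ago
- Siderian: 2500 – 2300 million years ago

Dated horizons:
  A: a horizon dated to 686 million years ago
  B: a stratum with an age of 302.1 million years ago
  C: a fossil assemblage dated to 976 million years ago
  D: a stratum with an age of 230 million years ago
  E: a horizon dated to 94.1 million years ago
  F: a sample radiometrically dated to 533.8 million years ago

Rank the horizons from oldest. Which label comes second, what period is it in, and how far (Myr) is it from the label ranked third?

A, in the Cryogenian; 152.2 million years to F

Larger Ma means older, so oldest first: C 976 > A 686 > F 533.8 > B 302.1 > D 230 > E 94.1.
Counting 2 along gives A (686 Ma); the excerpt puts that inside the Cryogenian, 720–635 Ma.
Next in line is F (533.8 Ma), and 686 − 533.8 = 152.2 Myr.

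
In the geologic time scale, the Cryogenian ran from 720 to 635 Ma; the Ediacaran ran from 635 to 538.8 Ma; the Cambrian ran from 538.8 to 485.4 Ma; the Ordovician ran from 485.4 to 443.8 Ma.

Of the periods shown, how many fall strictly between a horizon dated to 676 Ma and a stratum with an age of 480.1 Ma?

2

The older date is 676 Ma and the younger is 480.1 Ma.
Periods with start < 676 and end > 480.1 Ma: Ediacaran (635–538.8), Cambrian (538.8–485.4).
That is 2 complete periods.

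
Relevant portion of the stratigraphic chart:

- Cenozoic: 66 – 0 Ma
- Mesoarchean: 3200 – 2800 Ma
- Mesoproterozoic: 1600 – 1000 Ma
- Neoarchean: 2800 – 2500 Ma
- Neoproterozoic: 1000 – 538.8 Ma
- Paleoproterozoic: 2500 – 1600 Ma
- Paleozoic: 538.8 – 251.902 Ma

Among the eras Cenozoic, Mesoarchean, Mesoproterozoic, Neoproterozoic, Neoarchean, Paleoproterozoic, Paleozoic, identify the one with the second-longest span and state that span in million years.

Durations: Cenozoic 66; Mesoarchean 400; Mesoproterozoic 600; Neoproterozoic 461.2; Neoarchean 300; Paleoproterozoic 900; Paleozoic 286.898 Myr.
Sorted longest-first: Paleoproterozoic (900), Mesoproterozoic (600), Neoproterozoic (461.2), Mesoarchean (400), Neoarchean (300), Paleozoic (286.898), Cenozoic (66).
The second longest is Mesoproterozoic at 600 Myr.

Mesoproterozoic, 600 million years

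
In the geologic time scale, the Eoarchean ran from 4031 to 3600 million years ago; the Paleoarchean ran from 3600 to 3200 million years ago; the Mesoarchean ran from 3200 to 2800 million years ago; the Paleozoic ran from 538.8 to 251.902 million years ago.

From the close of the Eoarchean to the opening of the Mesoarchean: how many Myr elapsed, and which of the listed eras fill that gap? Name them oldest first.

The Eoarchean closes at 3600 Ma and the Mesoarchean opens at 3200 Ma, so the interval is 3600 − 3200 = 400 Myr.
An era fits inside if it starts at or after 3600 Ma and ends at or before 3200 Ma; oldest first that gives Paleoarchean.

400 million years; Paleoarchean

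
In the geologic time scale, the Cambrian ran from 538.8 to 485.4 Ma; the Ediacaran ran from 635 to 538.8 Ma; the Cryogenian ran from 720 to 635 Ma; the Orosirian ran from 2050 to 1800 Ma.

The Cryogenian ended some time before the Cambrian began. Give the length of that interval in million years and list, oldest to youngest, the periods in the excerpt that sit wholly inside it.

The Cryogenian closes at 635 Ma and the Cambrian opens at 538.8 Ma, so the interval is 635 − 538.8 = 96.2 Myr.
A period fits inside if it starts at or after 635 Ma and ends at or before 538.8 Ma; oldest first that gives Ediacaran.

96.2 million years; Ediacaran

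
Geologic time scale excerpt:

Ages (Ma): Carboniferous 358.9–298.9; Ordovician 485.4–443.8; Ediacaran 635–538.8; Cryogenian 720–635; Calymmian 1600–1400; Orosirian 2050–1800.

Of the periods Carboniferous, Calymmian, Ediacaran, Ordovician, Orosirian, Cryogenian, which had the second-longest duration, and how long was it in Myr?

Calymmian, 200 million years

Durations: Carboniferous 60; Calymmian 200; Ediacaran 96.2; Ordovician 41.6; Orosirian 250; Cryogenian 85 Myr.
Sorted longest-first: Orosirian (250), Calymmian (200), Ediacaran (96.2), Cryogenian (85), Carboniferous (60), Ordovician (41.6).
The second longest is Calymmian at 200 Myr.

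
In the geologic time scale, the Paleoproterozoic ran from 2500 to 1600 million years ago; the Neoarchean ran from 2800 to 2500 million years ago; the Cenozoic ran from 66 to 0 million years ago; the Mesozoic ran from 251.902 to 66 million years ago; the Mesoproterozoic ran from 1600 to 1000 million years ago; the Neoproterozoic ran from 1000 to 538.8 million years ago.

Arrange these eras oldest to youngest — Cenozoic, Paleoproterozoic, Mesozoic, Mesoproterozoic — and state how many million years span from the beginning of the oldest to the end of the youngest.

From the excerpt: Cenozoic 66–0; Paleoproterozoic 2500–1600; Mesozoic 251.902–66; Mesoproterozoic 1600–1000 (Ma).
Larger Ma is earlier, so the oldest is Paleoproterozoic and the youngest is Cenozoic; oldest to youngest: Paleoproterozoic, Mesoproterozoic, Mesozoic, Cenozoic.
Oldest start 2500 minus youngest end 0 gives 2500 Myr overall.

Paleoproterozoic → Mesoproterozoic → Mesozoic → Cenozoic; total span 2500 Myr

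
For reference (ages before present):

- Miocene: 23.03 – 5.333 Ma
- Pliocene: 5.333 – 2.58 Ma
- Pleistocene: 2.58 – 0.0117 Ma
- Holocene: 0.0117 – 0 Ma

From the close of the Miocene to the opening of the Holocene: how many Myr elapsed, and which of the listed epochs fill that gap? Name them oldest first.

End of Miocene = 5.333 Ma; start of Holocene = 0.0117 Ma.
Gap = 5.333 − 0.0117 = 5.3213 Myr.
Epochs wholly inside 5.333–0.0117 Ma: Pliocene (5.333–2.58), Pleistocene (2.58–0.0117).

5.3213 million years; Pliocene, Pleistocene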